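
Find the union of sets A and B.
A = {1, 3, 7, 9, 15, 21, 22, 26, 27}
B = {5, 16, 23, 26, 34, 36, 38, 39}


Set A = {1, 3, 7, 9, 15, 21, 22, 26, 27}
Set B = {5, 16, 23, 26, 34, 36, 38, 39}
A ∪ B includes all elements in either set.
Elements from A: {1, 3, 7, 9, 15, 21, 22, 26, 27}
Elements from B not already included: {5, 16, 23, 34, 36, 38, 39}
A ∪ B = {1, 3, 5, 7, 9, 15, 16, 21, 22, 23, 26, 27, 34, 36, 38, 39}

{1, 3, 5, 7, 9, 15, 16, 21, 22, 23, 26, 27, 34, 36, 38, 39}


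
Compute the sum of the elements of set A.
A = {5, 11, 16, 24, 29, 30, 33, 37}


Set A = {5, 11, 16, 24, 29, 30, 33, 37}
Sum = 5 + 11 + 16 + 24 + 29 + 30 + 33 + 37 = 185

185


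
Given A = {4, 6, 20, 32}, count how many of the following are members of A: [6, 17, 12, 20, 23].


Set A = {4, 6, 20, 32}
Candidates: [6, 17, 12, 20, 23]
Check each candidate:
6 ∈ A, 17 ∉ A, 12 ∉ A, 20 ∈ A, 23 ∉ A
Count of candidates in A: 2

2


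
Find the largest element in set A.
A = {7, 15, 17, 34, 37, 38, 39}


Set A = {7, 15, 17, 34, 37, 38, 39}
Elements in ascending order: 7, 15, 17, 34, 37, 38, 39
The largest element is 39.

39


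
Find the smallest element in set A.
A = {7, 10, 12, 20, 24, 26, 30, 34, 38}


Set A = {7, 10, 12, 20, 24, 26, 30, 34, 38}
Elements in ascending order: 7, 10, 12, 20, 24, 26, 30, 34, 38
The smallest element is 7.

7


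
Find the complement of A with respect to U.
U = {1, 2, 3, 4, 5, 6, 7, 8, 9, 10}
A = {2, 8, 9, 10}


Universal set U = {1, 2, 3, 4, 5, 6, 7, 8, 9, 10}
Set A = {2, 8, 9, 10}
A' = U \ A = elements in U but not in A
Checking each element of U:
1 (not in A, include), 2 (in A, exclude), 3 (not in A, include), 4 (not in A, include), 5 (not in A, include), 6 (not in A, include), 7 (not in A, include), 8 (in A, exclude), 9 (in A, exclude), 10 (in A, exclude)
A' = {1, 3, 4, 5, 6, 7}

{1, 3, 4, 5, 6, 7}


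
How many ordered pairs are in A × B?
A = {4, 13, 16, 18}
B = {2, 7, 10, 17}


Set A = {4, 13, 16, 18} has 4 elements.
Set B = {2, 7, 10, 17} has 4 elements.
|A × B| = |A| × |B| = 4 × 4 = 16

16


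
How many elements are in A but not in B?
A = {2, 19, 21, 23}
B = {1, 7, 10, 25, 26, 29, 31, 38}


Set A = {2, 19, 21, 23}
Set B = {1, 7, 10, 25, 26, 29, 31, 38}
A \ B = {2, 19, 21, 23}
|A \ B| = 4

4


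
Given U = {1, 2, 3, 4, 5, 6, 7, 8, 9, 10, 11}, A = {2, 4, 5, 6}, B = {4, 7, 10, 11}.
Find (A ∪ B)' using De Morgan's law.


U = {1, 2, 3, 4, 5, 6, 7, 8, 9, 10, 11}
A = {2, 4, 5, 6}, B = {4, 7, 10, 11}
A ∪ B = {2, 4, 5, 6, 7, 10, 11}
(A ∪ B)' = U \ (A ∪ B) = {1, 3, 8, 9}
Verification via A' ∩ B': A' = {1, 3, 7, 8, 9, 10, 11}, B' = {1, 2, 3, 5, 6, 8, 9}
A' ∩ B' = {1, 3, 8, 9} ✓

{1, 3, 8, 9}


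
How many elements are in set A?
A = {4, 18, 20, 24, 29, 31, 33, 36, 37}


Set A = {4, 18, 20, 24, 29, 31, 33, 36, 37}
Listing elements: 4, 18, 20, 24, 29, 31, 33, 36, 37
Counting: 9 elements
|A| = 9

9


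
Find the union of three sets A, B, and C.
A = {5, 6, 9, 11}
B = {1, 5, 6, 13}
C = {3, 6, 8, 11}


Set A = {5, 6, 9, 11}
Set B = {1, 5, 6, 13}
Set C = {3, 6, 8, 11}
First, A ∪ B = {1, 5, 6, 9, 11, 13}
Then, (A ∪ B) ∪ C = {1, 3, 5, 6, 8, 9, 11, 13}

{1, 3, 5, 6, 8, 9, 11, 13}


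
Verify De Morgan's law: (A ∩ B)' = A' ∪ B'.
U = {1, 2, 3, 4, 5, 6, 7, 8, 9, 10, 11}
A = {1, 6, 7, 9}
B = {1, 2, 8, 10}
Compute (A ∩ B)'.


U = {1, 2, 3, 4, 5, 6, 7, 8, 9, 10, 11}
A = {1, 6, 7, 9}, B = {1, 2, 8, 10}
A ∩ B = {1}
(A ∩ B)' = U \ (A ∩ B) = {2, 3, 4, 5, 6, 7, 8, 9, 10, 11}
Verification via A' ∪ B': A' = {2, 3, 4, 5, 8, 10, 11}, B' = {3, 4, 5, 6, 7, 9, 11}
A' ∪ B' = {2, 3, 4, 5, 6, 7, 8, 9, 10, 11} ✓

{2, 3, 4, 5, 6, 7, 8, 9, 10, 11}


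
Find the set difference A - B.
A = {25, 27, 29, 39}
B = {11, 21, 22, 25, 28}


Set A = {25, 27, 29, 39}
Set B = {11, 21, 22, 25, 28}
A \ B includes elements in A that are not in B.
Check each element of A:
25 (in B, remove), 27 (not in B, keep), 29 (not in B, keep), 39 (not in B, keep)
A \ B = {27, 29, 39}

{27, 29, 39}


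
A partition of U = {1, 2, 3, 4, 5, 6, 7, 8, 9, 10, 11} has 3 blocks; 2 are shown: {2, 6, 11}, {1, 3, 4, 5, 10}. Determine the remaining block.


U = {1, 2, 3, 4, 5, 6, 7, 8, 9, 10, 11}
Shown blocks: {2, 6, 11}, {1, 3, 4, 5, 10}
A partition's blocks are pairwise disjoint and cover U, so the missing block = U \ (union of shown blocks).
Union of shown blocks: {1, 2, 3, 4, 5, 6, 10, 11}
Missing block = U \ (union) = {7, 8, 9}

{7, 8, 9}


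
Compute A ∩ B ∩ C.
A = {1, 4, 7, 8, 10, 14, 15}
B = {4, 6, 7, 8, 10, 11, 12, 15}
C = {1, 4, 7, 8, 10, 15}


Set A = {1, 4, 7, 8, 10, 14, 15}
Set B = {4, 6, 7, 8, 10, 11, 12, 15}
Set C = {1, 4, 7, 8, 10, 15}
First, A ∩ B = {4, 7, 8, 10, 15}
Then, (A ∩ B) ∩ C = {4, 7, 8, 10, 15}

{4, 7, 8, 10, 15}


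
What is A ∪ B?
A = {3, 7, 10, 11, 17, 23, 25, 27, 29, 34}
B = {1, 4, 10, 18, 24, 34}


Set A = {3, 7, 10, 11, 17, 23, 25, 27, 29, 34}
Set B = {1, 4, 10, 18, 24, 34}
A ∪ B includes all elements in either set.
Elements from A: {3, 7, 10, 11, 17, 23, 25, 27, 29, 34}
Elements from B not already included: {1, 4, 18, 24}
A ∪ B = {1, 3, 4, 7, 10, 11, 17, 18, 23, 24, 25, 27, 29, 34}

{1, 3, 4, 7, 10, 11, 17, 18, 23, 24, 25, 27, 29, 34}


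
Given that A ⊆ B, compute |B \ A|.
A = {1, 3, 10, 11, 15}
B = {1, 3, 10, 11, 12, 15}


Set A = {1, 3, 10, 11, 15}, |A| = 5
Set B = {1, 3, 10, 11, 12, 15}, |B| = 6
Since A ⊆ B: B \ A = {12}
|B| - |A| = 6 - 5 = 1

1


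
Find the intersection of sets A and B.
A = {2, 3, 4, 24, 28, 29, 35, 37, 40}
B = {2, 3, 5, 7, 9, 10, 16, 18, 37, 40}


Set A = {2, 3, 4, 24, 28, 29, 35, 37, 40}
Set B = {2, 3, 5, 7, 9, 10, 16, 18, 37, 40}
A ∩ B includes only elements in both sets.
Check each element of A against B:
2 ✓, 3 ✓, 4 ✗, 24 ✗, 28 ✗, 29 ✗, 35 ✗, 37 ✓, 40 ✓
A ∩ B = {2, 3, 37, 40}

{2, 3, 37, 40}


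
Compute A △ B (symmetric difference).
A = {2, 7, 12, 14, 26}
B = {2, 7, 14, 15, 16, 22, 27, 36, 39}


Set A = {2, 7, 12, 14, 26}
Set B = {2, 7, 14, 15, 16, 22, 27, 36, 39}
A △ B = (A \ B) ∪ (B \ A)
Elements in A but not B: {12, 26}
Elements in B but not A: {15, 16, 22, 27, 36, 39}
A △ B = {12, 15, 16, 22, 26, 27, 36, 39}

{12, 15, 16, 22, 26, 27, 36, 39}


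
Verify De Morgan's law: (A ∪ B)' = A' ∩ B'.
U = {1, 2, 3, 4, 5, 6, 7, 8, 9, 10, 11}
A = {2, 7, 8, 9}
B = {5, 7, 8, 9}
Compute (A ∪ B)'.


U = {1, 2, 3, 4, 5, 6, 7, 8, 9, 10, 11}
A = {2, 7, 8, 9}, B = {5, 7, 8, 9}
A ∪ B = {2, 5, 7, 8, 9}
(A ∪ B)' = U \ (A ∪ B) = {1, 3, 4, 6, 10, 11}
Verification via A' ∩ B': A' = {1, 3, 4, 5, 6, 10, 11}, B' = {1, 2, 3, 4, 6, 10, 11}
A' ∩ B' = {1, 3, 4, 6, 10, 11} ✓

{1, 3, 4, 6, 10, 11}


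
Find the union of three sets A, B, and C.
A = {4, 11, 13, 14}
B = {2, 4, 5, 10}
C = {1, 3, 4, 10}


Set A = {4, 11, 13, 14}
Set B = {2, 4, 5, 10}
Set C = {1, 3, 4, 10}
First, A ∪ B = {2, 4, 5, 10, 11, 13, 14}
Then, (A ∪ B) ∪ C = {1, 2, 3, 4, 5, 10, 11, 13, 14}

{1, 2, 3, 4, 5, 10, 11, 13, 14}


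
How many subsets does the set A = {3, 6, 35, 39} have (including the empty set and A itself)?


Set A = {3, 6, 35, 39}
|A| = 4
The power set P(A) contains all subsets of A.
|P(A)| = 2^|A| = 2^4 = 16

16


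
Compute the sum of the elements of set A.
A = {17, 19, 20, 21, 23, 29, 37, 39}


Set A = {17, 19, 20, 21, 23, 29, 37, 39}
Sum = 17 + 19 + 20 + 21 + 23 + 29 + 37 + 39 = 205

205


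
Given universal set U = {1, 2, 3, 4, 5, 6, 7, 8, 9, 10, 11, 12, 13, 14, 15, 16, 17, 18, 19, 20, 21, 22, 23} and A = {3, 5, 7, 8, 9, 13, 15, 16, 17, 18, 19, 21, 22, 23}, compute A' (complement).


Universal set U = {1, 2, 3, 4, 5, 6, 7, 8, 9, 10, 11, 12, 13, 14, 15, 16, 17, 18, 19, 20, 21, 22, 23}
Set A = {3, 5, 7, 8, 9, 13, 15, 16, 17, 18, 19, 21, 22, 23}
A' = U \ A = elements in U but not in A
Checking each element of U:
1 (not in A, include), 2 (not in A, include), 3 (in A, exclude), 4 (not in A, include), 5 (in A, exclude), 6 (not in A, include), 7 (in A, exclude), 8 (in A, exclude), 9 (in A, exclude), 10 (not in A, include), 11 (not in A, include), 12 (not in A, include), 13 (in A, exclude), 14 (not in A, include), 15 (in A, exclude), 16 (in A, exclude), 17 (in A, exclude), 18 (in A, exclude), 19 (in A, exclude), 20 (not in A, include), 21 (in A, exclude), 22 (in A, exclude), 23 (in A, exclude)
A' = {1, 2, 4, 6, 10, 11, 12, 14, 20}

{1, 2, 4, 6, 10, 11, 12, 14, 20}


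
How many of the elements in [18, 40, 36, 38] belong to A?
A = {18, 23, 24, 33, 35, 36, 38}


Set A = {18, 23, 24, 33, 35, 36, 38}
Candidates: [18, 40, 36, 38]
Check each candidate:
18 ∈ A, 40 ∉ A, 36 ∈ A, 38 ∈ A
Count of candidates in A: 3

3


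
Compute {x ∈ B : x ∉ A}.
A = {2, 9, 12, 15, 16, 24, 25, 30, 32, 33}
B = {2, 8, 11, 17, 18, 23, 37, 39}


Set A = {2, 9, 12, 15, 16, 24, 25, 30, 32, 33}
Set B = {2, 8, 11, 17, 18, 23, 37, 39}
Check each element of B against A:
2 ∈ A, 8 ∉ A (include), 11 ∉ A (include), 17 ∉ A (include), 18 ∉ A (include), 23 ∉ A (include), 37 ∉ A (include), 39 ∉ A (include)
Elements of B not in A: {8, 11, 17, 18, 23, 37, 39}

{8, 11, 17, 18, 23, 37, 39}


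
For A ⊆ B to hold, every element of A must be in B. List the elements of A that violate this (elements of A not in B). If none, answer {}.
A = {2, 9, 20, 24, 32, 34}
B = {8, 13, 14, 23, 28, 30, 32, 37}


Set A = {2, 9, 20, 24, 32, 34}
Set B = {8, 13, 14, 23, 28, 30, 32, 37}
Check each element of A against B:
2 ∉ B (include), 9 ∉ B (include), 20 ∉ B (include), 24 ∉ B (include), 32 ∈ B, 34 ∉ B (include)
Elements of A not in B: {2, 9, 20, 24, 34}

{2, 9, 20, 24, 34}


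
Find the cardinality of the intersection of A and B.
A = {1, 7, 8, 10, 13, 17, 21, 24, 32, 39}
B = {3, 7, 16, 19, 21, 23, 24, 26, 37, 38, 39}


Set A = {1, 7, 8, 10, 13, 17, 21, 24, 32, 39}
Set B = {3, 7, 16, 19, 21, 23, 24, 26, 37, 38, 39}
A ∩ B = {7, 21, 24, 39}
|A ∩ B| = 4

4


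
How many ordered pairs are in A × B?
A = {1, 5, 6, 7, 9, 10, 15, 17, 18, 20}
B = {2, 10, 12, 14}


Set A = {1, 5, 6, 7, 9, 10, 15, 17, 18, 20} has 10 elements.
Set B = {2, 10, 12, 14} has 4 elements.
|A × B| = |A| × |B| = 10 × 4 = 40

40


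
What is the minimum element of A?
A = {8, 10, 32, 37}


Set A = {8, 10, 32, 37}
Elements in ascending order: 8, 10, 32, 37
The smallest element is 8.

8


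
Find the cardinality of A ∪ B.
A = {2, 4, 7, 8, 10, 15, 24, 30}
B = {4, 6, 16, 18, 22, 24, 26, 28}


Set A = {2, 4, 7, 8, 10, 15, 24, 30}, |A| = 8
Set B = {4, 6, 16, 18, 22, 24, 26, 28}, |B| = 8
A ∩ B = {4, 24}, |A ∩ B| = 2
|A ∪ B| = |A| + |B| - |A ∩ B| = 8 + 8 - 2 = 14

14


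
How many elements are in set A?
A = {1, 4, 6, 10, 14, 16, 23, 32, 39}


Set A = {1, 4, 6, 10, 14, 16, 23, 32, 39}
Listing elements: 1, 4, 6, 10, 14, 16, 23, 32, 39
Counting: 9 elements
|A| = 9

9


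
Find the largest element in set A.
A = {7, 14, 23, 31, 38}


Set A = {7, 14, 23, 31, 38}
Elements in ascending order: 7, 14, 23, 31, 38
The largest element is 38.

38


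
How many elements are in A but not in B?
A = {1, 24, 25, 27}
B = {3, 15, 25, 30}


Set A = {1, 24, 25, 27}
Set B = {3, 15, 25, 30}
A \ B = {1, 24, 27}
|A \ B| = 3

3


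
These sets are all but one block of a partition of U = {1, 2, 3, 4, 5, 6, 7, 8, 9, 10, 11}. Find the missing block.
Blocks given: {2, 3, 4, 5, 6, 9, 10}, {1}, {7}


U = {1, 2, 3, 4, 5, 6, 7, 8, 9, 10, 11}
Shown blocks: {2, 3, 4, 5, 6, 9, 10}, {1}, {7}
A partition's blocks are pairwise disjoint and cover U, so the missing block = U \ (union of shown blocks).
Union of shown blocks: {1, 2, 3, 4, 5, 6, 7, 9, 10}
Missing block = U \ (union) = {8, 11}

{8, 11}


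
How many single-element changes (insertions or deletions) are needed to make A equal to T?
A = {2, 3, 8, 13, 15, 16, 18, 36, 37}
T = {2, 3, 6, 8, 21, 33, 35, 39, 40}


Set A = {2, 3, 8, 13, 15, 16, 18, 36, 37}
Set T = {2, 3, 6, 8, 21, 33, 35, 39, 40}
Elements to remove from A (in A, not in T): {13, 15, 16, 18, 36, 37} → 6 removals
Elements to add to A (in T, not in A): {6, 21, 33, 35, 39, 40} → 6 additions
Total edits = 6 + 6 = 12

12


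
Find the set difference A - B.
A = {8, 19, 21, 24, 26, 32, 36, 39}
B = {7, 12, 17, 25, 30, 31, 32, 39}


Set A = {8, 19, 21, 24, 26, 32, 36, 39}
Set B = {7, 12, 17, 25, 30, 31, 32, 39}
A \ B includes elements in A that are not in B.
Check each element of A:
8 (not in B, keep), 19 (not in B, keep), 21 (not in B, keep), 24 (not in B, keep), 26 (not in B, keep), 32 (in B, remove), 36 (not in B, keep), 39 (in B, remove)
A \ B = {8, 19, 21, 24, 26, 36}

{8, 19, 21, 24, 26, 36}


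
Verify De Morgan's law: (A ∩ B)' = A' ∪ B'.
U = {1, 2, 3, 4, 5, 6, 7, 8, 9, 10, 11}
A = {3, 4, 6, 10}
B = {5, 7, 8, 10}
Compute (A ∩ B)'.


U = {1, 2, 3, 4, 5, 6, 7, 8, 9, 10, 11}
A = {3, 4, 6, 10}, B = {5, 7, 8, 10}
A ∩ B = {10}
(A ∩ B)' = U \ (A ∩ B) = {1, 2, 3, 4, 5, 6, 7, 8, 9, 11}
Verification via A' ∪ B': A' = {1, 2, 5, 7, 8, 9, 11}, B' = {1, 2, 3, 4, 6, 9, 11}
A' ∪ B' = {1, 2, 3, 4, 5, 6, 7, 8, 9, 11} ✓

{1, 2, 3, 4, 5, 6, 7, 8, 9, 11}


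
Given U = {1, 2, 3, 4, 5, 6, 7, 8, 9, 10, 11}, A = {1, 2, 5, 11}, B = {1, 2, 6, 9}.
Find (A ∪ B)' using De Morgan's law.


U = {1, 2, 3, 4, 5, 6, 7, 8, 9, 10, 11}
A = {1, 2, 5, 11}, B = {1, 2, 6, 9}
A ∪ B = {1, 2, 5, 6, 9, 11}
(A ∪ B)' = U \ (A ∪ B) = {3, 4, 7, 8, 10}
Verification via A' ∩ B': A' = {3, 4, 6, 7, 8, 9, 10}, B' = {3, 4, 5, 7, 8, 10, 11}
A' ∩ B' = {3, 4, 7, 8, 10} ✓

{3, 4, 7, 8, 10}


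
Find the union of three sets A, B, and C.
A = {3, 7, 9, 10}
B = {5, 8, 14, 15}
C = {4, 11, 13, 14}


Set A = {3, 7, 9, 10}
Set B = {5, 8, 14, 15}
Set C = {4, 11, 13, 14}
First, A ∪ B = {3, 5, 7, 8, 9, 10, 14, 15}
Then, (A ∪ B) ∪ C = {3, 4, 5, 7, 8, 9, 10, 11, 13, 14, 15}

{3, 4, 5, 7, 8, 9, 10, 11, 13, 14, 15}


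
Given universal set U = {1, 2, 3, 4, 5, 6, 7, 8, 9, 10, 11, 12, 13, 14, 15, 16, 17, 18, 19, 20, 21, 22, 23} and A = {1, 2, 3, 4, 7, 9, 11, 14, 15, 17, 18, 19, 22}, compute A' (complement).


Universal set U = {1, 2, 3, 4, 5, 6, 7, 8, 9, 10, 11, 12, 13, 14, 15, 16, 17, 18, 19, 20, 21, 22, 23}
Set A = {1, 2, 3, 4, 7, 9, 11, 14, 15, 17, 18, 19, 22}
A' = U \ A = elements in U but not in A
Checking each element of U:
1 (in A, exclude), 2 (in A, exclude), 3 (in A, exclude), 4 (in A, exclude), 5 (not in A, include), 6 (not in A, include), 7 (in A, exclude), 8 (not in A, include), 9 (in A, exclude), 10 (not in A, include), 11 (in A, exclude), 12 (not in A, include), 13 (not in A, include), 14 (in A, exclude), 15 (in A, exclude), 16 (not in A, include), 17 (in A, exclude), 18 (in A, exclude), 19 (in A, exclude), 20 (not in A, include), 21 (not in A, include), 22 (in A, exclude), 23 (not in A, include)
A' = {5, 6, 8, 10, 12, 13, 16, 20, 21, 23}

{5, 6, 8, 10, 12, 13, 16, 20, 21, 23}


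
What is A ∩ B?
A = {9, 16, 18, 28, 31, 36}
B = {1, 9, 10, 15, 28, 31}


Set A = {9, 16, 18, 28, 31, 36}
Set B = {1, 9, 10, 15, 28, 31}
A ∩ B includes only elements in both sets.
Check each element of A against B:
9 ✓, 16 ✗, 18 ✗, 28 ✓, 31 ✓, 36 ✗
A ∩ B = {9, 28, 31}

{9, 28, 31}


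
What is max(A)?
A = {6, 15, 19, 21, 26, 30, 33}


Set A = {6, 15, 19, 21, 26, 30, 33}
Elements in ascending order: 6, 15, 19, 21, 26, 30, 33
The largest element is 33.

33


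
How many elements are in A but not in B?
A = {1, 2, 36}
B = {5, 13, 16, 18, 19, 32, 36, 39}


Set A = {1, 2, 36}
Set B = {5, 13, 16, 18, 19, 32, 36, 39}
A \ B = {1, 2}
|A \ B| = 2

2


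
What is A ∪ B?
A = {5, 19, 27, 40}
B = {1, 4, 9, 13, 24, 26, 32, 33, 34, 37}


Set A = {5, 19, 27, 40}
Set B = {1, 4, 9, 13, 24, 26, 32, 33, 34, 37}
A ∪ B includes all elements in either set.
Elements from A: {5, 19, 27, 40}
Elements from B not already included: {1, 4, 9, 13, 24, 26, 32, 33, 34, 37}
A ∪ B = {1, 4, 5, 9, 13, 19, 24, 26, 27, 32, 33, 34, 37, 40}

{1, 4, 5, 9, 13, 19, 24, 26, 27, 32, 33, 34, 37, 40}


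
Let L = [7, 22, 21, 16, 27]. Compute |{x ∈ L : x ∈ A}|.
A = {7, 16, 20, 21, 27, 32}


Set A = {7, 16, 20, 21, 27, 32}
Candidates: [7, 22, 21, 16, 27]
Check each candidate:
7 ∈ A, 22 ∉ A, 21 ∈ A, 16 ∈ A, 27 ∈ A
Count of candidates in A: 4

4


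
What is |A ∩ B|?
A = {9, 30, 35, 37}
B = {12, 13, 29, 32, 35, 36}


Set A = {9, 30, 35, 37}
Set B = {12, 13, 29, 32, 35, 36}
A ∩ B = {35}
|A ∩ B| = 1

1


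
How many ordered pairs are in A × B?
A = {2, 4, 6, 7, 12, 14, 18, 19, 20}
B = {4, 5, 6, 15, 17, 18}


Set A = {2, 4, 6, 7, 12, 14, 18, 19, 20} has 9 elements.
Set B = {4, 5, 6, 15, 17, 18} has 6 elements.
|A × B| = |A| × |B| = 9 × 6 = 54

54


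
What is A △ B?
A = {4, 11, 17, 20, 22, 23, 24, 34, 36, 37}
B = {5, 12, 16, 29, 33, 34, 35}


Set A = {4, 11, 17, 20, 22, 23, 24, 34, 36, 37}
Set B = {5, 12, 16, 29, 33, 34, 35}
A △ B = (A \ B) ∪ (B \ A)
Elements in A but not B: {4, 11, 17, 20, 22, 23, 24, 36, 37}
Elements in B but not A: {5, 12, 16, 29, 33, 35}
A △ B = {4, 5, 11, 12, 16, 17, 20, 22, 23, 24, 29, 33, 35, 36, 37}

{4, 5, 11, 12, 16, 17, 20, 22, 23, 24, 29, 33, 35, 36, 37}


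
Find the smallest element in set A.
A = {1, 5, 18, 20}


Set A = {1, 5, 18, 20}
Elements in ascending order: 1, 5, 18, 20
The smallest element is 1.

1


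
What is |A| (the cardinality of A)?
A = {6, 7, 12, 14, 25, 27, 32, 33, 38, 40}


Set A = {6, 7, 12, 14, 25, 27, 32, 33, 38, 40}
Listing elements: 6, 7, 12, 14, 25, 27, 32, 33, 38, 40
Counting: 10 elements
|A| = 10

10


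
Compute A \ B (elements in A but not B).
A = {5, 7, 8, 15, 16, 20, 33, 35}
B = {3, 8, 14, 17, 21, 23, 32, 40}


Set A = {5, 7, 8, 15, 16, 20, 33, 35}
Set B = {3, 8, 14, 17, 21, 23, 32, 40}
A \ B includes elements in A that are not in B.
Check each element of A:
5 (not in B, keep), 7 (not in B, keep), 8 (in B, remove), 15 (not in B, keep), 16 (not in B, keep), 20 (not in B, keep), 33 (not in B, keep), 35 (not in B, keep)
A \ B = {5, 7, 15, 16, 20, 33, 35}

{5, 7, 15, 16, 20, 33, 35}


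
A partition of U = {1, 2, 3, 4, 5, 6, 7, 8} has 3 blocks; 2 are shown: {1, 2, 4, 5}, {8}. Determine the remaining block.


U = {1, 2, 3, 4, 5, 6, 7, 8}
Shown blocks: {1, 2, 4, 5}, {8}
A partition's blocks are pairwise disjoint and cover U, so the missing block = U \ (union of shown blocks).
Union of shown blocks: {1, 2, 4, 5, 8}
Missing block = U \ (union) = {3, 6, 7}

{3, 6, 7}


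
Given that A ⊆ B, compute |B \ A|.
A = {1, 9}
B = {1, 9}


Set A = {1, 9}, |A| = 2
Set B = {1, 9}, |B| = 2
Since A ⊆ B: B \ A = {}
|B| - |A| = 2 - 2 = 0

0


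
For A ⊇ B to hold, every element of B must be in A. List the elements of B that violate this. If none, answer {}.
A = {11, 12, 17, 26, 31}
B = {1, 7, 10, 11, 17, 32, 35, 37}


Set A = {11, 12, 17, 26, 31}
Set B = {1, 7, 10, 11, 17, 32, 35, 37}
Check each element of B against A:
1 ∉ A (include), 7 ∉ A (include), 10 ∉ A (include), 11 ∈ A, 17 ∈ A, 32 ∉ A (include), 35 ∉ A (include), 37 ∉ A (include)
Elements of B not in A: {1, 7, 10, 32, 35, 37}

{1, 7, 10, 32, 35, 37}


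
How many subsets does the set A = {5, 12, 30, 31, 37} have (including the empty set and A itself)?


Set A = {5, 12, 30, 31, 37}
|A| = 5
The power set P(A) contains all subsets of A.
|P(A)| = 2^|A| = 2^5 = 32

32


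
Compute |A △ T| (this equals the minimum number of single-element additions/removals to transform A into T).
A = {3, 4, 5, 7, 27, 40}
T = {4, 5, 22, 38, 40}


Set A = {3, 4, 5, 7, 27, 40}
Set T = {4, 5, 22, 38, 40}
Elements to remove from A (in A, not in T): {3, 7, 27} → 3 removals
Elements to add to A (in T, not in A): {22, 38} → 2 additions
Total edits = 3 + 2 = 5

5


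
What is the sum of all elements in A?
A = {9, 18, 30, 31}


Set A = {9, 18, 30, 31}
Sum = 9 + 18 + 30 + 31 = 88

88


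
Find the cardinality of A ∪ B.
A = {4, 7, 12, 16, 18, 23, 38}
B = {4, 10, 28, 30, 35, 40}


Set A = {4, 7, 12, 16, 18, 23, 38}, |A| = 7
Set B = {4, 10, 28, 30, 35, 40}, |B| = 6
A ∩ B = {4}, |A ∩ B| = 1
|A ∪ B| = |A| + |B| - |A ∩ B| = 7 + 6 - 1 = 12

12


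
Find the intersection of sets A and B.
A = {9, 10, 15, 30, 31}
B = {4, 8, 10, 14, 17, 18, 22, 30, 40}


Set A = {9, 10, 15, 30, 31}
Set B = {4, 8, 10, 14, 17, 18, 22, 30, 40}
A ∩ B includes only elements in both sets.
Check each element of A against B:
9 ✗, 10 ✓, 15 ✗, 30 ✓, 31 ✗
A ∩ B = {10, 30}

{10, 30}


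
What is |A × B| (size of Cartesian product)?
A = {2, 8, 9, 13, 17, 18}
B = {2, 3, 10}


Set A = {2, 8, 9, 13, 17, 18} has 6 elements.
Set B = {2, 3, 10} has 3 elements.
|A × B| = |A| × |B| = 6 × 3 = 18

18


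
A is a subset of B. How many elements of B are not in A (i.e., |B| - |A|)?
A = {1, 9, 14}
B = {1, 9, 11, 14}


Set A = {1, 9, 14}, |A| = 3
Set B = {1, 9, 11, 14}, |B| = 4
Since A ⊆ B: B \ A = {11}
|B| - |A| = 4 - 3 = 1

1


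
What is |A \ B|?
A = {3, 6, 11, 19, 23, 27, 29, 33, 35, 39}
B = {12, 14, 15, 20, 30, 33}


Set A = {3, 6, 11, 19, 23, 27, 29, 33, 35, 39}
Set B = {12, 14, 15, 20, 30, 33}
A \ B = {3, 6, 11, 19, 23, 27, 29, 35, 39}
|A \ B| = 9

9


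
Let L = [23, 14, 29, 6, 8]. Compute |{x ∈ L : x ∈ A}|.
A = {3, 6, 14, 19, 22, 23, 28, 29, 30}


Set A = {3, 6, 14, 19, 22, 23, 28, 29, 30}
Candidates: [23, 14, 29, 6, 8]
Check each candidate:
23 ∈ A, 14 ∈ A, 29 ∈ A, 6 ∈ A, 8 ∉ A
Count of candidates in A: 4

4


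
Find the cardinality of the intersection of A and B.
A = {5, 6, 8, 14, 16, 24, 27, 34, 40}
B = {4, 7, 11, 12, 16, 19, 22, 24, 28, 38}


Set A = {5, 6, 8, 14, 16, 24, 27, 34, 40}
Set B = {4, 7, 11, 12, 16, 19, 22, 24, 28, 38}
A ∩ B = {16, 24}
|A ∩ B| = 2

2


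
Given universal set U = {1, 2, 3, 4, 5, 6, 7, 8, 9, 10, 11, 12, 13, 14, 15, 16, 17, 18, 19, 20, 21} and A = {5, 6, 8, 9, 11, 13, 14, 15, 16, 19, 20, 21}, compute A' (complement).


Universal set U = {1, 2, 3, 4, 5, 6, 7, 8, 9, 10, 11, 12, 13, 14, 15, 16, 17, 18, 19, 20, 21}
Set A = {5, 6, 8, 9, 11, 13, 14, 15, 16, 19, 20, 21}
A' = U \ A = elements in U but not in A
Checking each element of U:
1 (not in A, include), 2 (not in A, include), 3 (not in A, include), 4 (not in A, include), 5 (in A, exclude), 6 (in A, exclude), 7 (not in A, include), 8 (in A, exclude), 9 (in A, exclude), 10 (not in A, include), 11 (in A, exclude), 12 (not in A, include), 13 (in A, exclude), 14 (in A, exclude), 15 (in A, exclude), 16 (in A, exclude), 17 (not in A, include), 18 (not in A, include), 19 (in A, exclude), 20 (in A, exclude), 21 (in A, exclude)
A' = {1, 2, 3, 4, 7, 10, 12, 17, 18}

{1, 2, 3, 4, 7, 10, 12, 17, 18}


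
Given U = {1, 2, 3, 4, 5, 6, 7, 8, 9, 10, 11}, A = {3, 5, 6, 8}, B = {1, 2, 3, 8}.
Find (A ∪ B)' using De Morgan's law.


U = {1, 2, 3, 4, 5, 6, 7, 8, 9, 10, 11}
A = {3, 5, 6, 8}, B = {1, 2, 3, 8}
A ∪ B = {1, 2, 3, 5, 6, 8}
(A ∪ B)' = U \ (A ∪ B) = {4, 7, 9, 10, 11}
Verification via A' ∩ B': A' = {1, 2, 4, 7, 9, 10, 11}, B' = {4, 5, 6, 7, 9, 10, 11}
A' ∩ B' = {4, 7, 9, 10, 11} ✓

{4, 7, 9, 10, 11}


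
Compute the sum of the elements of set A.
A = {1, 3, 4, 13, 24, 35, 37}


Set A = {1, 3, 4, 13, 24, 35, 37}
Sum = 1 + 3 + 4 + 13 + 24 + 35 + 37 = 117

117


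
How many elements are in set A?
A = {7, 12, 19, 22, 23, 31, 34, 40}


Set A = {7, 12, 19, 22, 23, 31, 34, 40}
Listing elements: 7, 12, 19, 22, 23, 31, 34, 40
Counting: 8 elements
|A| = 8

8


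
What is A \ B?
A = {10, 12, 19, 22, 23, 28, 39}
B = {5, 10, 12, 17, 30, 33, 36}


Set A = {10, 12, 19, 22, 23, 28, 39}
Set B = {5, 10, 12, 17, 30, 33, 36}
A \ B includes elements in A that are not in B.
Check each element of A:
10 (in B, remove), 12 (in B, remove), 19 (not in B, keep), 22 (not in B, keep), 23 (not in B, keep), 28 (not in B, keep), 39 (not in B, keep)
A \ B = {19, 22, 23, 28, 39}

{19, 22, 23, 28, 39}


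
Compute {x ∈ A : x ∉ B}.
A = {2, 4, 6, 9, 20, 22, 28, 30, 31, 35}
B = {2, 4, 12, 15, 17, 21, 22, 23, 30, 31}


Set A = {2, 4, 6, 9, 20, 22, 28, 30, 31, 35}
Set B = {2, 4, 12, 15, 17, 21, 22, 23, 30, 31}
Check each element of A against B:
2 ∈ B, 4 ∈ B, 6 ∉ B (include), 9 ∉ B (include), 20 ∉ B (include), 22 ∈ B, 28 ∉ B (include), 30 ∈ B, 31 ∈ B, 35 ∉ B (include)
Elements of A not in B: {6, 9, 20, 28, 35}

{6, 9, 20, 28, 35}


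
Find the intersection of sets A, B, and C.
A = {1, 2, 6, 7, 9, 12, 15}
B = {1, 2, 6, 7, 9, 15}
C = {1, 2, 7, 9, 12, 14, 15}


Set A = {1, 2, 6, 7, 9, 12, 15}
Set B = {1, 2, 6, 7, 9, 15}
Set C = {1, 2, 7, 9, 12, 14, 15}
First, A ∩ B = {1, 2, 6, 7, 9, 15}
Then, (A ∩ B) ∩ C = {1, 2, 7, 9, 15}

{1, 2, 7, 9, 15}


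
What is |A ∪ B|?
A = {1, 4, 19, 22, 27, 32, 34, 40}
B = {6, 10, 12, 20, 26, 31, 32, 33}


Set A = {1, 4, 19, 22, 27, 32, 34, 40}, |A| = 8
Set B = {6, 10, 12, 20, 26, 31, 32, 33}, |B| = 8
A ∩ B = {32}, |A ∩ B| = 1
|A ∪ B| = |A| + |B| - |A ∩ B| = 8 + 8 - 1 = 15

15


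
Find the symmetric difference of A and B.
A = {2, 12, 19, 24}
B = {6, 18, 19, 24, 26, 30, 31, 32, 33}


Set A = {2, 12, 19, 24}
Set B = {6, 18, 19, 24, 26, 30, 31, 32, 33}
A △ B = (A \ B) ∪ (B \ A)
Elements in A but not B: {2, 12}
Elements in B but not A: {6, 18, 26, 30, 31, 32, 33}
A △ B = {2, 6, 12, 18, 26, 30, 31, 32, 33}

{2, 6, 12, 18, 26, 30, 31, 32, 33}


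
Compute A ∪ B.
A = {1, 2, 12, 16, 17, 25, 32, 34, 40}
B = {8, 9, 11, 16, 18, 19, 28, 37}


Set A = {1, 2, 12, 16, 17, 25, 32, 34, 40}
Set B = {8, 9, 11, 16, 18, 19, 28, 37}
A ∪ B includes all elements in either set.
Elements from A: {1, 2, 12, 16, 17, 25, 32, 34, 40}
Elements from B not already included: {8, 9, 11, 18, 19, 28, 37}
A ∪ B = {1, 2, 8, 9, 11, 12, 16, 17, 18, 19, 25, 28, 32, 34, 37, 40}

{1, 2, 8, 9, 11, 12, 16, 17, 18, 19, 25, 28, 32, 34, 37, 40}


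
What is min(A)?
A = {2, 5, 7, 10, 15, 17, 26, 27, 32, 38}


Set A = {2, 5, 7, 10, 15, 17, 26, 27, 32, 38}
Elements in ascending order: 2, 5, 7, 10, 15, 17, 26, 27, 32, 38
The smallest element is 2.

2


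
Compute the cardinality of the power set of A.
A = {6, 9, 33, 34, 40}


Set A = {6, 9, 33, 34, 40}
|A| = 5
The power set P(A) contains all subsets of A.
|P(A)| = 2^|A| = 2^5 = 32

32


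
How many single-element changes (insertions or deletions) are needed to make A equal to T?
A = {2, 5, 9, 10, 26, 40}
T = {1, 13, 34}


Set A = {2, 5, 9, 10, 26, 40}
Set T = {1, 13, 34}
Elements to remove from A (in A, not in T): {2, 5, 9, 10, 26, 40} → 6 removals
Elements to add to A (in T, not in A): {1, 13, 34} → 3 additions
Total edits = 6 + 3 = 9

9


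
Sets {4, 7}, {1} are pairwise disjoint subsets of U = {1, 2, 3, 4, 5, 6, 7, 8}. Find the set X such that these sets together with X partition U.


U = {1, 2, 3, 4, 5, 6, 7, 8}
Shown blocks: {4, 7}, {1}
A partition's blocks are pairwise disjoint and cover U, so the missing block = U \ (union of shown blocks).
Union of shown blocks: {1, 4, 7}
Missing block = U \ (union) = {2, 3, 5, 6, 8}

{2, 3, 5, 6, 8}


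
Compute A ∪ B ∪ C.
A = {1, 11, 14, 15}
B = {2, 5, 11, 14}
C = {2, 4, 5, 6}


Set A = {1, 11, 14, 15}
Set B = {2, 5, 11, 14}
Set C = {2, 4, 5, 6}
First, A ∪ B = {1, 2, 5, 11, 14, 15}
Then, (A ∪ B) ∪ C = {1, 2, 4, 5, 6, 11, 14, 15}

{1, 2, 4, 5, 6, 11, 14, 15}


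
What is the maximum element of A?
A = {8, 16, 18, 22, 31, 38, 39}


Set A = {8, 16, 18, 22, 31, 38, 39}
Elements in ascending order: 8, 16, 18, 22, 31, 38, 39
The largest element is 39.

39


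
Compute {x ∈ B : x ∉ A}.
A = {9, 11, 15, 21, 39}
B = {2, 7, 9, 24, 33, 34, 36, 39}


Set A = {9, 11, 15, 21, 39}
Set B = {2, 7, 9, 24, 33, 34, 36, 39}
Check each element of B against A:
2 ∉ A (include), 7 ∉ A (include), 9 ∈ A, 24 ∉ A (include), 33 ∉ A (include), 34 ∉ A (include), 36 ∉ A (include), 39 ∈ A
Elements of B not in A: {2, 7, 24, 33, 34, 36}

{2, 7, 24, 33, 34, 36}


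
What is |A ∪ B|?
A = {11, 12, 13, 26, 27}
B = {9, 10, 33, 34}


Set A = {11, 12, 13, 26, 27}, |A| = 5
Set B = {9, 10, 33, 34}, |B| = 4
A ∩ B = {}, |A ∩ B| = 0
|A ∪ B| = |A| + |B| - |A ∩ B| = 5 + 4 - 0 = 9

9


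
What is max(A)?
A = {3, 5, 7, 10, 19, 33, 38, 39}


Set A = {3, 5, 7, 10, 19, 33, 38, 39}
Elements in ascending order: 3, 5, 7, 10, 19, 33, 38, 39
The largest element is 39.

39


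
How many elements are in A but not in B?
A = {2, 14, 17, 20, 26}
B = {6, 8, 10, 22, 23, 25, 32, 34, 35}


Set A = {2, 14, 17, 20, 26}
Set B = {6, 8, 10, 22, 23, 25, 32, 34, 35}
A \ B = {2, 14, 17, 20, 26}
|A \ B| = 5

5


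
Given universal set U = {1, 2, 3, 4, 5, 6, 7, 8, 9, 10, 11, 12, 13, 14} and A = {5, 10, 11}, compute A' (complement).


Universal set U = {1, 2, 3, 4, 5, 6, 7, 8, 9, 10, 11, 12, 13, 14}
Set A = {5, 10, 11}
A' = U \ A = elements in U but not in A
Checking each element of U:
1 (not in A, include), 2 (not in A, include), 3 (not in A, include), 4 (not in A, include), 5 (in A, exclude), 6 (not in A, include), 7 (not in A, include), 8 (not in A, include), 9 (not in A, include), 10 (in A, exclude), 11 (in A, exclude), 12 (not in A, include), 13 (not in A, include), 14 (not in A, include)
A' = {1, 2, 3, 4, 6, 7, 8, 9, 12, 13, 14}

{1, 2, 3, 4, 6, 7, 8, 9, 12, 13, 14}


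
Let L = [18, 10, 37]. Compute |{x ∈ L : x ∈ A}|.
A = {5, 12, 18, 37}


Set A = {5, 12, 18, 37}
Candidates: [18, 10, 37]
Check each candidate:
18 ∈ A, 10 ∉ A, 37 ∈ A
Count of candidates in A: 2

2


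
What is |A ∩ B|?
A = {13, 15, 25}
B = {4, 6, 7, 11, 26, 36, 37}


Set A = {13, 15, 25}
Set B = {4, 6, 7, 11, 26, 36, 37}
A ∩ B = {}
|A ∩ B| = 0

0


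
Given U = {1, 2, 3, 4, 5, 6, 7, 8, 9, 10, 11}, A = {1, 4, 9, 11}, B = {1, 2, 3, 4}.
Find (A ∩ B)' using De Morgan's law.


U = {1, 2, 3, 4, 5, 6, 7, 8, 9, 10, 11}
A = {1, 4, 9, 11}, B = {1, 2, 3, 4}
A ∩ B = {1, 4}
(A ∩ B)' = U \ (A ∩ B) = {2, 3, 5, 6, 7, 8, 9, 10, 11}
Verification via A' ∪ B': A' = {2, 3, 5, 6, 7, 8, 10}, B' = {5, 6, 7, 8, 9, 10, 11}
A' ∪ B' = {2, 3, 5, 6, 7, 8, 9, 10, 11} ✓

{2, 3, 5, 6, 7, 8, 9, 10, 11}


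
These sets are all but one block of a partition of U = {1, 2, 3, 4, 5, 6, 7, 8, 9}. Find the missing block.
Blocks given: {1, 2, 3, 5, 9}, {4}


U = {1, 2, 3, 4, 5, 6, 7, 8, 9}
Shown blocks: {1, 2, 3, 5, 9}, {4}
A partition's blocks are pairwise disjoint and cover U, so the missing block = U \ (union of shown blocks).
Union of shown blocks: {1, 2, 3, 4, 5, 9}
Missing block = U \ (union) = {6, 7, 8}

{6, 7, 8}


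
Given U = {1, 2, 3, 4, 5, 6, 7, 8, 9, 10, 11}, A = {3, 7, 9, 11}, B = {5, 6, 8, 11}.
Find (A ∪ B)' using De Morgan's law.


U = {1, 2, 3, 4, 5, 6, 7, 8, 9, 10, 11}
A = {3, 7, 9, 11}, B = {5, 6, 8, 11}
A ∪ B = {3, 5, 6, 7, 8, 9, 11}
(A ∪ B)' = U \ (A ∪ B) = {1, 2, 4, 10}
Verification via A' ∩ B': A' = {1, 2, 4, 5, 6, 8, 10}, B' = {1, 2, 3, 4, 7, 9, 10}
A' ∩ B' = {1, 2, 4, 10} ✓

{1, 2, 4, 10}


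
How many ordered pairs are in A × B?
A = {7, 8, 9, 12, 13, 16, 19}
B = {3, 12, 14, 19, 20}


Set A = {7, 8, 9, 12, 13, 16, 19} has 7 elements.
Set B = {3, 12, 14, 19, 20} has 5 elements.
|A × B| = |A| × |B| = 7 × 5 = 35

35


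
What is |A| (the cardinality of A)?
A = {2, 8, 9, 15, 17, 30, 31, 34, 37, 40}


Set A = {2, 8, 9, 15, 17, 30, 31, 34, 37, 40}
Listing elements: 2, 8, 9, 15, 17, 30, 31, 34, 37, 40
Counting: 10 elements
|A| = 10

10


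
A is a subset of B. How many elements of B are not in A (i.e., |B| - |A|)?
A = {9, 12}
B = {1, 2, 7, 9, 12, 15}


Set A = {9, 12}, |A| = 2
Set B = {1, 2, 7, 9, 12, 15}, |B| = 6
Since A ⊆ B: B \ A = {1, 2, 7, 15}
|B| - |A| = 6 - 2 = 4

4


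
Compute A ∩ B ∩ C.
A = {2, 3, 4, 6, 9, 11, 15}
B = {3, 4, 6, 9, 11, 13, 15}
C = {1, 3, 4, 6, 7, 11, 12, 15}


Set A = {2, 3, 4, 6, 9, 11, 15}
Set B = {3, 4, 6, 9, 11, 13, 15}
Set C = {1, 3, 4, 6, 7, 11, 12, 15}
First, A ∩ B = {3, 4, 6, 9, 11, 15}
Then, (A ∩ B) ∩ C = {3, 4, 6, 11, 15}

{3, 4, 6, 11, 15}


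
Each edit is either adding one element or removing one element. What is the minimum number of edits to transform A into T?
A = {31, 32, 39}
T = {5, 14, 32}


Set A = {31, 32, 39}
Set T = {5, 14, 32}
Elements to remove from A (in A, not in T): {31, 39} → 2 removals
Elements to add to A (in T, not in A): {5, 14} → 2 additions
Total edits = 2 + 2 = 4

4


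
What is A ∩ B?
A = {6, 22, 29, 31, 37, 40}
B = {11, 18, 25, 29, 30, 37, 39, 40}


Set A = {6, 22, 29, 31, 37, 40}
Set B = {11, 18, 25, 29, 30, 37, 39, 40}
A ∩ B includes only elements in both sets.
Check each element of A against B:
6 ✗, 22 ✗, 29 ✓, 31 ✗, 37 ✓, 40 ✓
A ∩ B = {29, 37, 40}

{29, 37, 40}


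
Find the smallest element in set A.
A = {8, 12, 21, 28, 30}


Set A = {8, 12, 21, 28, 30}
Elements in ascending order: 8, 12, 21, 28, 30
The smallest element is 8.

8


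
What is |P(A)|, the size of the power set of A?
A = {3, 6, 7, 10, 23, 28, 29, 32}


Set A = {3, 6, 7, 10, 23, 28, 29, 32}
|A| = 8
The power set P(A) contains all subsets of A.
|P(A)| = 2^|A| = 2^8 = 256

256


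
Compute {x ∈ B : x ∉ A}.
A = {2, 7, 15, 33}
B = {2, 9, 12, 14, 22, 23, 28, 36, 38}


Set A = {2, 7, 15, 33}
Set B = {2, 9, 12, 14, 22, 23, 28, 36, 38}
Check each element of B against A:
2 ∈ A, 9 ∉ A (include), 12 ∉ A (include), 14 ∉ A (include), 22 ∉ A (include), 23 ∉ A (include), 28 ∉ A (include), 36 ∉ A (include), 38 ∉ A (include)
Elements of B not in A: {9, 12, 14, 22, 23, 28, 36, 38}

{9, 12, 14, 22, 23, 28, 36, 38}


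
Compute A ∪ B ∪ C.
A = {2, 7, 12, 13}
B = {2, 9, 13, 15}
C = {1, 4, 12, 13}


Set A = {2, 7, 12, 13}
Set B = {2, 9, 13, 15}
Set C = {1, 4, 12, 13}
First, A ∪ B = {2, 7, 9, 12, 13, 15}
Then, (A ∪ B) ∪ C = {1, 2, 4, 7, 9, 12, 13, 15}

{1, 2, 4, 7, 9, 12, 13, 15}


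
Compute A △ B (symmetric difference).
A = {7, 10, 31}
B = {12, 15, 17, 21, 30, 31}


Set A = {7, 10, 31}
Set B = {12, 15, 17, 21, 30, 31}
A △ B = (A \ B) ∪ (B \ A)
Elements in A but not B: {7, 10}
Elements in B but not A: {12, 15, 17, 21, 30}
A △ B = {7, 10, 12, 15, 17, 21, 30}

{7, 10, 12, 15, 17, 21, 30}


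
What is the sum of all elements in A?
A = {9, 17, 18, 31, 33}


Set A = {9, 17, 18, 31, 33}
Sum = 9 + 17 + 18 + 31 + 33 = 108

108


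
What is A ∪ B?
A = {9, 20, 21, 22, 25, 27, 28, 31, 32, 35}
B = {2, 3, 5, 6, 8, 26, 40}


Set A = {9, 20, 21, 22, 25, 27, 28, 31, 32, 35}
Set B = {2, 3, 5, 6, 8, 26, 40}
A ∪ B includes all elements in either set.
Elements from A: {9, 20, 21, 22, 25, 27, 28, 31, 32, 35}
Elements from B not already included: {2, 3, 5, 6, 8, 26, 40}
A ∪ B = {2, 3, 5, 6, 8, 9, 20, 21, 22, 25, 26, 27, 28, 31, 32, 35, 40}

{2, 3, 5, 6, 8, 9, 20, 21, 22, 25, 26, 27, 28, 31, 32, 35, 40}


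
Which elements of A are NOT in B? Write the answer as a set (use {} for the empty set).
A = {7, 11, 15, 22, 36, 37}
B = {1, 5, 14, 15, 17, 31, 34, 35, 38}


Set A = {7, 11, 15, 22, 36, 37}
Set B = {1, 5, 14, 15, 17, 31, 34, 35, 38}
Check each element of A against B:
7 ∉ B (include), 11 ∉ B (include), 15 ∈ B, 22 ∉ B (include), 36 ∉ B (include), 37 ∉ B (include)
Elements of A not in B: {7, 11, 22, 36, 37}

{7, 11, 22, 36, 37}


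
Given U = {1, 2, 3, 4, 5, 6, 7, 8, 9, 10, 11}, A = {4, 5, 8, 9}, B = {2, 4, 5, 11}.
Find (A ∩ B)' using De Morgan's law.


U = {1, 2, 3, 4, 5, 6, 7, 8, 9, 10, 11}
A = {4, 5, 8, 9}, B = {2, 4, 5, 11}
A ∩ B = {4, 5}
(A ∩ B)' = U \ (A ∩ B) = {1, 2, 3, 6, 7, 8, 9, 10, 11}
Verification via A' ∪ B': A' = {1, 2, 3, 6, 7, 10, 11}, B' = {1, 3, 6, 7, 8, 9, 10}
A' ∪ B' = {1, 2, 3, 6, 7, 8, 9, 10, 11} ✓

{1, 2, 3, 6, 7, 8, 9, 10, 11}


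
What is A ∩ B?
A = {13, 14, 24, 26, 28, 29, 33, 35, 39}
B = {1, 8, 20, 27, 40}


Set A = {13, 14, 24, 26, 28, 29, 33, 35, 39}
Set B = {1, 8, 20, 27, 40}
A ∩ B includes only elements in both sets.
Check each element of A against B:
13 ✗, 14 ✗, 24 ✗, 26 ✗, 28 ✗, 29 ✗, 33 ✗, 35 ✗, 39 ✗
A ∩ B = {}

{}


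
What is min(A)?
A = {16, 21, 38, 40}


Set A = {16, 21, 38, 40}
Elements in ascending order: 16, 21, 38, 40
The smallest element is 16.

16


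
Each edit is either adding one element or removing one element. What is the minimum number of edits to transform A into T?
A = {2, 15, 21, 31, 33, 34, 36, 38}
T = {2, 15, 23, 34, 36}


Set A = {2, 15, 21, 31, 33, 34, 36, 38}
Set T = {2, 15, 23, 34, 36}
Elements to remove from A (in A, not in T): {21, 31, 33, 38} → 4 removals
Elements to add to A (in T, not in A): {23} → 1 additions
Total edits = 4 + 1 = 5

5


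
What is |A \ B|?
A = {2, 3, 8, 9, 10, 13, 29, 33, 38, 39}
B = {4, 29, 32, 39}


Set A = {2, 3, 8, 9, 10, 13, 29, 33, 38, 39}
Set B = {4, 29, 32, 39}
A \ B = {2, 3, 8, 9, 10, 13, 33, 38}
|A \ B| = 8

8


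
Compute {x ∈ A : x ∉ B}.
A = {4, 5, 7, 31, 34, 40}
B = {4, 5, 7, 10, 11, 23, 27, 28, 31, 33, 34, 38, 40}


Set A = {4, 5, 7, 31, 34, 40}
Set B = {4, 5, 7, 10, 11, 23, 27, 28, 31, 33, 34, 38, 40}
Check each element of A against B:
4 ∈ B, 5 ∈ B, 7 ∈ B, 31 ∈ B, 34 ∈ B, 40 ∈ B
Elements of A not in B: {}

{}


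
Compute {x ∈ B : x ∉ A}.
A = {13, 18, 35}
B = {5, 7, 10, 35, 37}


Set A = {13, 18, 35}
Set B = {5, 7, 10, 35, 37}
Check each element of B against A:
5 ∉ A (include), 7 ∉ A (include), 10 ∉ A (include), 35 ∈ A, 37 ∉ A (include)
Elements of B not in A: {5, 7, 10, 37}

{5, 7, 10, 37}


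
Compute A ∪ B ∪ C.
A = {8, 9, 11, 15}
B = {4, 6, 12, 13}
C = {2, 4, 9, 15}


Set A = {8, 9, 11, 15}
Set B = {4, 6, 12, 13}
Set C = {2, 4, 9, 15}
First, A ∪ B = {4, 6, 8, 9, 11, 12, 13, 15}
Then, (A ∪ B) ∪ C = {2, 4, 6, 8, 9, 11, 12, 13, 15}

{2, 4, 6, 8, 9, 11, 12, 13, 15}


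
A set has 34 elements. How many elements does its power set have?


The set has 34 elements.
The power set contains all possible subsets.
|P(A)| = 2^|A| = 2^34 = 17179869184

17179869184


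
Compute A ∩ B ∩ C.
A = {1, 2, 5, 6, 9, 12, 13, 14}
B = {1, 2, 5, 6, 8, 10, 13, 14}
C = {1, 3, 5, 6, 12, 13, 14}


Set A = {1, 2, 5, 6, 9, 12, 13, 14}
Set B = {1, 2, 5, 6, 8, 10, 13, 14}
Set C = {1, 3, 5, 6, 12, 13, 14}
First, A ∩ B = {1, 2, 5, 6, 13, 14}
Then, (A ∩ B) ∩ C = {1, 5, 6, 13, 14}

{1, 5, 6, 13, 14}


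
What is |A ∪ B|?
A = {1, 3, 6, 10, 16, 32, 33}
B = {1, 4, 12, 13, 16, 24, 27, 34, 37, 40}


Set A = {1, 3, 6, 10, 16, 32, 33}, |A| = 7
Set B = {1, 4, 12, 13, 16, 24, 27, 34, 37, 40}, |B| = 10
A ∩ B = {1, 16}, |A ∩ B| = 2
|A ∪ B| = |A| + |B| - |A ∩ B| = 7 + 10 - 2 = 15

15


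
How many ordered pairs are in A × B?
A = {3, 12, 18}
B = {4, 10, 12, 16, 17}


Set A = {3, 12, 18} has 3 elements.
Set B = {4, 10, 12, 16, 17} has 5 elements.
|A × B| = |A| × |B| = 3 × 5 = 15

15


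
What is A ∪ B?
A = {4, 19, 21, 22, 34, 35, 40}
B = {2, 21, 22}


Set A = {4, 19, 21, 22, 34, 35, 40}
Set B = {2, 21, 22}
A ∪ B includes all elements in either set.
Elements from A: {4, 19, 21, 22, 34, 35, 40}
Elements from B not already included: {2}
A ∪ B = {2, 4, 19, 21, 22, 34, 35, 40}

{2, 4, 19, 21, 22, 34, 35, 40}


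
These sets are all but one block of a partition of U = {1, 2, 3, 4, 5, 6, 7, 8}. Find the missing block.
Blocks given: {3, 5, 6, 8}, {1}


U = {1, 2, 3, 4, 5, 6, 7, 8}
Shown blocks: {3, 5, 6, 8}, {1}
A partition's blocks are pairwise disjoint and cover U, so the missing block = U \ (union of shown blocks).
Union of shown blocks: {1, 3, 5, 6, 8}
Missing block = U \ (union) = {2, 4, 7}

{2, 4, 7}


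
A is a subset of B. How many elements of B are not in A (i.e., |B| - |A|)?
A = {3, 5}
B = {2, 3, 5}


Set A = {3, 5}, |A| = 2
Set B = {2, 3, 5}, |B| = 3
Since A ⊆ B: B \ A = {2}
|B| - |A| = 3 - 2 = 1

1


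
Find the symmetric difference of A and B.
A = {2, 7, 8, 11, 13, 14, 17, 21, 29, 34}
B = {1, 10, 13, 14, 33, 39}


Set A = {2, 7, 8, 11, 13, 14, 17, 21, 29, 34}
Set B = {1, 10, 13, 14, 33, 39}
A △ B = (A \ B) ∪ (B \ A)
Elements in A but not B: {2, 7, 8, 11, 17, 21, 29, 34}
Elements in B but not A: {1, 10, 33, 39}
A △ B = {1, 2, 7, 8, 10, 11, 17, 21, 29, 33, 34, 39}

{1, 2, 7, 8, 10, 11, 17, 21, 29, 33, 34, 39}


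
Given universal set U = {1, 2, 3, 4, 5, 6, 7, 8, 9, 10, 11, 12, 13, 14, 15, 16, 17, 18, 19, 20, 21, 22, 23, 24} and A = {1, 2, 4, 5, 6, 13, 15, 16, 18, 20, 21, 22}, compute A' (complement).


Universal set U = {1, 2, 3, 4, 5, 6, 7, 8, 9, 10, 11, 12, 13, 14, 15, 16, 17, 18, 19, 20, 21, 22, 23, 24}
Set A = {1, 2, 4, 5, 6, 13, 15, 16, 18, 20, 21, 22}
A' = U \ A = elements in U but not in A
Checking each element of U:
1 (in A, exclude), 2 (in A, exclude), 3 (not in A, include), 4 (in A, exclude), 5 (in A, exclude), 6 (in A, exclude), 7 (not in A, include), 8 (not in A, include), 9 (not in A, include), 10 (not in A, include), 11 (not in A, include), 12 (not in A, include), 13 (in A, exclude), 14 (not in A, include), 15 (in A, exclude), 16 (in A, exclude), 17 (not in A, include), 18 (in A, exclude), 19 (not in A, include), 20 (in A, exclude), 21 (in A, exclude), 22 (in A, exclude), 23 (not in A, include), 24 (not in A, include)
A' = {3, 7, 8, 9, 10, 11, 12, 14, 17, 19, 23, 24}

{3, 7, 8, 9, 10, 11, 12, 14, 17, 19, 23, 24}
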